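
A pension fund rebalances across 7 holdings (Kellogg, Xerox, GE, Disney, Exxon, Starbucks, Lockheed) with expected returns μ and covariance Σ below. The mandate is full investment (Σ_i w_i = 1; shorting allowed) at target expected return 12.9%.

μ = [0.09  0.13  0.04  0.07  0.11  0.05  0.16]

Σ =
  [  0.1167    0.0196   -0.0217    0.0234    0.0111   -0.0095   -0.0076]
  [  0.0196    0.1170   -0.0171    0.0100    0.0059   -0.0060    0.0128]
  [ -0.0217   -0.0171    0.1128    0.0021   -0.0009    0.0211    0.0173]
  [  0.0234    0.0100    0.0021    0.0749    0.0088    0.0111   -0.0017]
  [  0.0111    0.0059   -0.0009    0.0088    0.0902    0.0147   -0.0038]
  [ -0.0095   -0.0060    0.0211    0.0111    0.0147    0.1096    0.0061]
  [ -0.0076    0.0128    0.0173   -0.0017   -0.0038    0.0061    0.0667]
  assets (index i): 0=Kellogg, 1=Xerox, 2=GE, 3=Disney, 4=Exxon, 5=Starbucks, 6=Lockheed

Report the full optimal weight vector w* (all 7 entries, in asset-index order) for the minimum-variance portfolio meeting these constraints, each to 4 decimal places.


p=Σ⁻¹μ = [0.6468  0.6799  0.1865  0.5324  1.1154  0.1790  2.3544]
q=Σ⁻¹𝟙 = [7.8917  6.1922  8.1832  8.2409  8.5666  5.8789  12.7413]
a=μᵀp=0.699666  b=𝟙ᵀp=5.694328  c=𝟙ᵀq=57.695023  D=ac−b²=7.941857
λ₁=(c·0.129−b)/D = (57.695023·0.129−5.694328)/7.941857 = 0.220141
λ₂=(a−b·0.129)/D = (0.699666−5.694328·0.129)/7.941857 = -0.004395
w* = 0.220141·p + -0.004395·q:
  w_0 = 0.220141·0.6468 + -0.004395·7.8917 = 0.1077  (Kellogg)
  w_1 = 0.220141·0.6799 + -0.004395·6.1922 = 0.1225  (Xerox)
  w_2 = 0.220141·0.1865 + -0.004395·8.1832 = 0.0051  (GE)
  w_3 = 0.220141·0.5324 + -0.004395·8.2409 = 0.0810  (Disney)
  w_4 = 0.220141·1.1154 + -0.004395·8.5666 = 0.2079  (Exxon)
  w_5 = 0.220141·0.1790 + -0.004395·5.8789 = 0.0136  (Starbucks)
  w_6 = 0.220141·2.3544 + -0.004395·12.7413 = 0.4623  (Lockheed)
Σw_i=1.0000  μᵀw=0.1290
σ²=wᵀΣw=λ₁·μ_p+λ₂ = 0.220141·0.129 + -0.004395 = 0.024003 ≈ 0.0240

0.1077  0.1225  0.0051  0.0810  0.2079  0.0136  0.4623


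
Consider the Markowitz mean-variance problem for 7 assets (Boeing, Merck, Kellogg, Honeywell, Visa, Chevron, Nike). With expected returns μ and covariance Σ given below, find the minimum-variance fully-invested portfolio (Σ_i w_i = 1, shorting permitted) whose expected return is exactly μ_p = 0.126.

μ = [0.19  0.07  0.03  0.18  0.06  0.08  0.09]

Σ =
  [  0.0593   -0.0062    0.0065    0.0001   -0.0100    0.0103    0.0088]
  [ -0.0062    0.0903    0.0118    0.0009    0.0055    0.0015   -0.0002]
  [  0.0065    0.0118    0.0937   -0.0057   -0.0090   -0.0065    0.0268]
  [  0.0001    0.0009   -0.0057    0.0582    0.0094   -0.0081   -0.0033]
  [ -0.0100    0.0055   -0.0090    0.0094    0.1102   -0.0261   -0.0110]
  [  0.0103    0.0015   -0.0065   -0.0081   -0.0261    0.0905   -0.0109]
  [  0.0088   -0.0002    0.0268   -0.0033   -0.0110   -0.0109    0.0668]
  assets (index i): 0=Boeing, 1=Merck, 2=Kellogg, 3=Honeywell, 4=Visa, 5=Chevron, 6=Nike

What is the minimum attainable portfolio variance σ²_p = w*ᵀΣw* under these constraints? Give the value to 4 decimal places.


0.0110

p=Σ⁻¹μ = [3.0164  0.8827  -0.0559  3.1756  0.9459  1.2589  1.4931]
q=Σ⁻¹𝟙 = [13.9876  9.7017  7.5873  18.7708  14.7109  17.7345  16.3560]
a=μᵀp=1.496669  b=𝟙ᵀp=10.716576  c=𝟙ᵀq=98.848710  D=ac−b²=33.098767
λ₁=(c·0.126−b)/D = (98.848710·0.126−10.716576)/33.098767 = 0.052520
λ₂=(a−b·0.126)/D = (1.496669−10.716576·0.126)/33.098767 = 0.004423
w* = 0.052520·p + 0.004423·q:
  w_0 = 0.052520·3.0164 + 0.004423·13.9876 = 0.2203  (Boeing)
  w_1 = 0.052520·0.8827 + 0.004423·9.7017 = 0.0893  (Merck)
  w_2 = 0.052520·-0.0559 + 0.004423·7.5873 = 0.0306  (Kellogg)
  w_3 = 0.052520·3.1756 + 0.004423·18.7708 = 0.2498  (Honeywell)
  w_4 = 0.052520·0.9459 + 0.004423·14.7109 = 0.1147  (Visa)
  w_5 = 0.052520·1.2589 + 0.004423·17.7345 = 0.1445  (Chevron)
  w_6 = 0.052520·1.4931 + 0.004423·16.3560 = 0.1508  (Nike)
Σw_i=1.0000  μᵀw=0.1260
σ²=wᵀΣw=λ₁·μ_p+λ₂ = 0.052520·0.126 + 0.004423 = 0.011040 ≈ 0.0110


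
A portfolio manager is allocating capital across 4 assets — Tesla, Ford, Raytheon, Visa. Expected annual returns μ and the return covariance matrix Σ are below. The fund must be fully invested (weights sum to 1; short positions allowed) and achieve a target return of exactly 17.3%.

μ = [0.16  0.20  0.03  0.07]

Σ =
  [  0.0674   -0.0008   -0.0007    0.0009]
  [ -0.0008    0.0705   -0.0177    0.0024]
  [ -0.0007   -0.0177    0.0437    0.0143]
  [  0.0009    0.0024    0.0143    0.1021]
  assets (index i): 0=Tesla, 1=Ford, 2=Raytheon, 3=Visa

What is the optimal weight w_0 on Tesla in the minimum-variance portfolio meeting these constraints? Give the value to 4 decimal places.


g=Σ⁻¹μ = [2.4301  3.3516  1.9822  0.3078]
h=Σ⁻¹𝟙 = [15.3457  21.8152  30.3637  4.8936]
a=μᵀg=1.140164  b=𝟙ᵀg=8.071809  c=𝟙ᵀh=72.418129  D=ac−b²=17.414461
λ₁=(c·0.173−b)/D = (72.418129·0.173−8.071809)/17.414461 = 0.255910
λ₂=(a−b·0.173)/D = (1.140164−8.071809·0.173)/17.414461 = -0.014715
w* = 0.255910·g + -0.014715·h:
  w_0 = 0.255910·2.4301 + -0.014715·15.3457 = 0.3961  (Tesla)
  w_1 = 0.255910·3.3516 + -0.014715·21.8152 = 0.5367  (Ford)
  w_2 = 0.255910·1.9822 + -0.014715·30.3637 = 0.0605  (Raytheon)
  w_3 = 0.255910·0.3078 + -0.014715·4.8936 = 0.0067  (Visa)
Σw_i=1.0000  μᵀw=0.1730
σ²=wᵀΣw=λ₁·μ_p+λ₂ = 0.255910·0.173 + -0.014715 = 0.029557 ≈ 0.0296

0.3961


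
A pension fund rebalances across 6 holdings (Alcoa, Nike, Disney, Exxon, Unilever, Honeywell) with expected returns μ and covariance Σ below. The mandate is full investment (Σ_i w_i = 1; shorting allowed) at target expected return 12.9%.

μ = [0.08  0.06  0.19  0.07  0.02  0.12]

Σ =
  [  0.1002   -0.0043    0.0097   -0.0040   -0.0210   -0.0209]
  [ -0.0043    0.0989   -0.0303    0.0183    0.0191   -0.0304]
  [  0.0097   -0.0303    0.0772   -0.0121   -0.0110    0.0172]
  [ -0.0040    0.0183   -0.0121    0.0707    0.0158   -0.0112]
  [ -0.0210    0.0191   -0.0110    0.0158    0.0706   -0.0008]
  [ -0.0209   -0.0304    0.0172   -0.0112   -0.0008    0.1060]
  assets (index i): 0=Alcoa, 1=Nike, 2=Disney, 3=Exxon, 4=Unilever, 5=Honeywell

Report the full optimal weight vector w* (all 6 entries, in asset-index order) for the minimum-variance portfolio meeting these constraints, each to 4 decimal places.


x=Σ⁻¹μ = [1.0148  1.7053  2.9156  1.2709  0.3105  1.4848]
y=Σ⁻¹𝟙 = [15.7904  15.8248  17.8321  13.2228  14.5770  15.6994]
a=μᵀx=1.010812  b=𝟙ᵀx=8.701893  c=𝟙ᵀy=92.946629  D=ac−b²=18.228637
λ₁=(c·0.129−b)/D = (92.946629·0.129−8.701893)/18.228637 = 0.180388
λ₂=(a−b·0.129)/D = (1.010812−8.701893·0.129)/18.228637 = -0.006129
w* = 0.180388·x + -0.006129·y:
  w_0 = 0.180388·1.0148 + -0.006129·15.7904 = 0.0863  (Alcoa)
  w_1 = 0.180388·1.7053 + -0.006129·15.8248 = 0.2106  (Nike)
  w_2 = 0.180388·2.9156 + -0.006129·17.8321 = 0.4166  (Disney)
  w_3 = 0.180388·1.2709 + -0.006129·13.2228 = 0.1482  (Exxon)
  w_4 = 0.180388·0.3105 + -0.006129·14.5770 = -0.0333  (Unilever)
  w_5 = 0.180388·1.4848 + -0.006129·15.6994 = 0.1716  (Honeywell)
Σw_i=1.0000  μᵀw=0.1290
σ²=wᵀΣw=λ₁·μ_p+λ₂ = 0.180388·0.129 + -0.006129 = 0.017141 ≈ 0.0171

0.0863  0.2106  0.4166  0.1482  -0.0333  0.1716


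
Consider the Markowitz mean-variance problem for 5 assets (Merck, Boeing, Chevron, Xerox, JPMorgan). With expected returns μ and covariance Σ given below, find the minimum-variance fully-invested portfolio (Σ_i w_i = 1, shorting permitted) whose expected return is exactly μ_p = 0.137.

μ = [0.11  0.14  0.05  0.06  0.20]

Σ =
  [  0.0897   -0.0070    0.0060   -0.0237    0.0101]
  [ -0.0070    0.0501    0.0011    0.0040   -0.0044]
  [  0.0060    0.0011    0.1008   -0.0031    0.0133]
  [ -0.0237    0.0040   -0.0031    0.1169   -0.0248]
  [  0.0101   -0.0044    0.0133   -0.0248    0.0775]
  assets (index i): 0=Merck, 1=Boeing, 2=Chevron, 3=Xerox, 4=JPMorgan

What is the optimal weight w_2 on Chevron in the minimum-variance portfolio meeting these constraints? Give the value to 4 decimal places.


0.0298

g=Σ⁻¹μ = [1.4892  3.1577  0.0194  1.3424  2.9921]
h=Σ⁻¹𝟙 = [14.3872  22.0465  7.2035  14.2158  15.5928]
a=μᵀg=1.285816  b=𝟙ᵀg=9.000777  c=𝟙ᵀh=73.445723  D=ac−b²=13.423714
λ₁=(c·0.137−b)/D = (73.445723·0.137−9.000777)/13.423714 = 0.079061
λ₂=(a−b·0.137)/D = (1.285816−9.000777·0.137)/13.423714 = 0.003927
w* = 0.079061·g + 0.003927·h:
  w_0 = 0.079061·1.4892 + 0.003927·14.3872 = 0.1742  (Merck)
  w_1 = 0.079061·3.1577 + 0.003927·22.0465 = 0.3362  (Boeing)
  w_2 = 0.079061·0.0194 + 0.003927·7.2035 = 0.0298  (Chevron)
  w_3 = 0.079061·1.3424 + 0.003927·14.2158 = 0.1620  (Xerox)
  w_4 = 0.079061·2.9921 + 0.003927·15.5928 = 0.2978  (JPMorgan)
Σw_i=1.0000  μᵀw=0.1370
σ²=wᵀΣw=λ₁·μ_p+λ₂ = 0.079061·0.137 + 0.003927 = 0.014758 ≈ 0.0148


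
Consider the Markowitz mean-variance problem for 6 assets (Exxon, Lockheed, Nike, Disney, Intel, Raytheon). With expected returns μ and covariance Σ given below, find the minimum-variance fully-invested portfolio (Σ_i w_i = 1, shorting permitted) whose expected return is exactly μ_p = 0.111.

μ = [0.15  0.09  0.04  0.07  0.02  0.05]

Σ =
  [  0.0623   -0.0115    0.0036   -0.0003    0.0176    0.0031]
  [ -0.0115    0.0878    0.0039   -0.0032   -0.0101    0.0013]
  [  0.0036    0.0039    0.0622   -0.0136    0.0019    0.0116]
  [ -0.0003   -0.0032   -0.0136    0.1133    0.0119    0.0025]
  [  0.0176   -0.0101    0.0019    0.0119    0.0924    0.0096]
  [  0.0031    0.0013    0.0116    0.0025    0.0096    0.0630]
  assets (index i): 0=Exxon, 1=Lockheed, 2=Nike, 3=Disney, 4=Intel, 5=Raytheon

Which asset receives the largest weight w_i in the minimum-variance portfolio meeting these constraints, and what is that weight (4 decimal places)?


p=Σ⁻¹μ = [2.6918  1.3393  0.4691  0.7395  -0.3135  0.5656]
q=Σ⁻¹𝟙 = [15.3843  13.7446  14.3034  10.0316  6.6883  10.7815]
a=μᵀp=0.616851  b=𝟙ᵀp=5.491846  c=𝟙ᵀq=70.933668  D=ac−b²=13.595165
λ₁=(c·0.111−b)/D = (70.933668·0.111−5.491846)/13.595165 = 0.175194
λ₂=(a−b·0.111)/D = (0.616851−5.491846·0.111)/13.595165 = 0.000534
w* = 0.175194·p + 0.000534·q:
  w_0 = 0.175194·2.6918 + 0.000534·15.3843 = 0.4798  (Exxon)
  w_1 = 0.175194·1.3393 + 0.000534·13.7446 = 0.2420  (Lockheed)
  w_2 = 0.175194·0.4691 + 0.000534·14.3034 = 0.0898  (Nike)
  w_3 = 0.175194·0.7395 + 0.000534·10.0316 = 0.1349  (Disney)
  w_4 = 0.175194·-0.3135 + 0.000534·6.6883 = -0.0514  (Intel)
  w_5 = 0.175194·0.5656 + 0.000534·10.7815 = 0.1048  (Raytheon)
Σw_i=1.0000  μᵀw=0.1110
σ²=wᵀΣw=λ₁·μ_p+λ₂ = 0.175194·0.111 + 0.000534 = 0.019980 ≈ 0.0200

Exxon (0.4798)


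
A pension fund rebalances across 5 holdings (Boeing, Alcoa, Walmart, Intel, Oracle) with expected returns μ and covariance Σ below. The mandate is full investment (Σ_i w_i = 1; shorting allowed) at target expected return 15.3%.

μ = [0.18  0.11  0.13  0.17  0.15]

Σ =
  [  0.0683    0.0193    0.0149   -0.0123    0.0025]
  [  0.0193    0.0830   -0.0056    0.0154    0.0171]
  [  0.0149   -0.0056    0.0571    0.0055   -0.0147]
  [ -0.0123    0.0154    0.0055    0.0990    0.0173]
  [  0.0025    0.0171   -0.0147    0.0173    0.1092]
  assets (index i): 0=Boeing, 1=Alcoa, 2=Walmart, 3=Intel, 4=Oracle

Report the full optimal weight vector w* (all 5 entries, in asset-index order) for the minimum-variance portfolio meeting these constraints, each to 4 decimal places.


0.2713  0.0842  0.2815  0.1930  0.1700

u=Σ⁻¹μ = [2.3868  0.3322  1.8520  1.6396  1.2565]
v=Σ⁻¹𝟙 = [9.7386  7.7154  17.2736  7.6052  8.8468]
a=μᵀu=1.174135  b=𝟙ᵀu=7.467101  c=𝟙ᵀv=51.179523  D=ac−b²=4.334059
λ₁=(c·0.153−b)/D = (51.179523·0.153−7.467101)/4.334059 = 0.083840
λ₂=(a−b·0.153)/D = (1.174135−7.467101·0.153)/4.334059 = 0.007307
w* = 0.083840·u + 0.007307·v:
  w_0 = 0.083840·2.3868 + 0.007307·9.7386 = 0.2713  (Boeing)
  w_1 = 0.083840·0.3322 + 0.007307·7.7154 = 0.0842  (Alcoa)
  w_2 = 0.083840·1.8520 + 0.007307·17.2736 = 0.2815  (Walmart)
  w_3 = 0.083840·1.6396 + 0.007307·7.6052 = 0.1930  (Intel)
  w_4 = 0.083840·1.2565 + 0.007307·8.8468 = 0.1700  (Oracle)
Σw_i=1.0000  μᵀw=0.1530
σ²=wᵀΣw=λ₁·μ_p+λ₂ = 0.083840·0.153 + 0.007307 = 0.020134 ≈ 0.0201


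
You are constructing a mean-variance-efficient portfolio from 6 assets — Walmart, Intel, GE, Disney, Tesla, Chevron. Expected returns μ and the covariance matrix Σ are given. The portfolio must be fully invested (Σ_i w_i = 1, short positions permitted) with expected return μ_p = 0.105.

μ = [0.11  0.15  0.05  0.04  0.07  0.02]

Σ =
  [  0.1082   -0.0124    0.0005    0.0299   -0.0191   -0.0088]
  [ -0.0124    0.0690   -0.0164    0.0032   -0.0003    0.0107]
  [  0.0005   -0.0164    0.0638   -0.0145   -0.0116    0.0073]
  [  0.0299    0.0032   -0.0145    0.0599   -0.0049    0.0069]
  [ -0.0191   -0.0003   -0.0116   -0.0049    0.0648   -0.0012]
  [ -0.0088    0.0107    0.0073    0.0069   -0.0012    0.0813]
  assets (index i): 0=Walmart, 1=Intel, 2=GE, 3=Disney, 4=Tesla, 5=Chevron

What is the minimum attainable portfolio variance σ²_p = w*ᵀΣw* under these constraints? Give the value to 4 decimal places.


x=Σ⁻¹μ = [1.5678  2.9419  1.9849  0.3847  1.9376  -0.1538]
y=Σ⁻¹𝟙 = [11.7102  21.7232  29.1455  18.0465  25.6948  6.9393]
a=μᵀx=0.860931  b=𝟙ᵀx=8.663160  c=𝟙ᵀy=113.259472  D=ac−b²=22.458304
λ₁=(c·0.105−b)/D = (113.259472·0.105−8.663160)/22.458304 = 0.143781
λ₂=(a−b·0.105)/D = (0.860931−8.663160·0.105)/22.458304 = -0.002168
w* = 0.143781·x + -0.002168·y:
  w_0 = 0.143781·1.5678 + -0.002168·11.7102 = 0.2000  (Walmart)
  w_1 = 0.143781·2.9419 + -0.002168·21.7232 = 0.3759  (Intel)
  w_2 = 0.143781·1.9849 + -0.002168·29.1455 = 0.2222  (GE)
  w_3 = 0.143781·0.3847 + -0.002168·18.0465 = 0.0162  (Disney)
  w_4 = 0.143781·1.9376 + -0.002168·25.6948 = 0.2229  (Tesla)
  w_5 = 0.143781·-0.1538 + -0.002168·6.9393 = -0.0372  (Chevron)
Σw_i=1.0000  μᵀw=0.1050
σ²=wᵀΣw=λ₁·μ_p+λ₂ = 0.143781·0.105 + -0.002168 = 0.012929 ≈ 0.0129

0.0129


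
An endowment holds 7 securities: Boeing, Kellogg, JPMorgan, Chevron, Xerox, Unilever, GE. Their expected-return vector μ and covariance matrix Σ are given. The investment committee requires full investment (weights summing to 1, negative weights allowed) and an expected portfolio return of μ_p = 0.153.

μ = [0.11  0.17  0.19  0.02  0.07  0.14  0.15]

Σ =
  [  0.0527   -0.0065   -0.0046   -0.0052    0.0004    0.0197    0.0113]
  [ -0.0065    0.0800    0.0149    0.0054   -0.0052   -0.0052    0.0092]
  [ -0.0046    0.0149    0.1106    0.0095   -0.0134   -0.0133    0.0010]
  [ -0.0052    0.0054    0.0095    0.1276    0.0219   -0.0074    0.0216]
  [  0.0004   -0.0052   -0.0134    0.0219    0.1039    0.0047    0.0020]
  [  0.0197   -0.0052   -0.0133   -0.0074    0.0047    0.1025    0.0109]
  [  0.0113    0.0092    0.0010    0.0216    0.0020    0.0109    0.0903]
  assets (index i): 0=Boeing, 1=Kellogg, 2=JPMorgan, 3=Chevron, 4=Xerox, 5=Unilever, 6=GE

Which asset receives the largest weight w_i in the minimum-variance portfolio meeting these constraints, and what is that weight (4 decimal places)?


p=Σ⁻¹μ = [1.7721  1.9634  1.8010  -0.2786  0.9814  1.1741  1.1226]
q=Σ⁻¹𝟙 = [17.8532  12.3360  9.7415  5.1971  9.8926  7.5943  5.0964]
a=μᵀp=1.266776  b=𝟙ᵀp=8.535949  c=𝟙ᵀq=67.711109  D=ac−b²=12.912385
λ₁=(c·0.153−b)/D = (67.711109·0.153−8.535949)/12.912385 = 0.141248
λ₂=(a−b·0.153)/D = (1.266776−8.535949·0.153)/12.912385 = -0.003038
w* = 0.141248·p + -0.003038·q:
  w_0 = 0.141248·1.7721 + -0.003038·17.8532 = 0.1961  (Boeing)
  w_1 = 0.141248·1.9634 + -0.003038·12.3360 = 0.2398  (Kellogg)
  w_2 = 0.141248·1.8010 + -0.003038·9.7415 = 0.2248  (JPMorgan)
  w_3 = 0.141248·-0.2786 + -0.003038·5.1971 = -0.0551  (Chevron)
  w_4 = 0.141248·0.9814 + -0.003038·9.8926 = 0.1086  (Xerox)
  w_5 = 0.141248·1.1741 + -0.003038·7.5943 = 0.1428  (Unilever)
  w_6 = 0.141248·1.1226 + -0.003038·5.0964 = 0.1431  (GE)
Σw_i=1.0000  μᵀw=0.1530
σ²=wᵀΣw=λ₁·μ_p+λ₂ = 0.141248·0.153 + -0.003038 = 0.018573 ≈ 0.0186

Kellogg (0.2398)


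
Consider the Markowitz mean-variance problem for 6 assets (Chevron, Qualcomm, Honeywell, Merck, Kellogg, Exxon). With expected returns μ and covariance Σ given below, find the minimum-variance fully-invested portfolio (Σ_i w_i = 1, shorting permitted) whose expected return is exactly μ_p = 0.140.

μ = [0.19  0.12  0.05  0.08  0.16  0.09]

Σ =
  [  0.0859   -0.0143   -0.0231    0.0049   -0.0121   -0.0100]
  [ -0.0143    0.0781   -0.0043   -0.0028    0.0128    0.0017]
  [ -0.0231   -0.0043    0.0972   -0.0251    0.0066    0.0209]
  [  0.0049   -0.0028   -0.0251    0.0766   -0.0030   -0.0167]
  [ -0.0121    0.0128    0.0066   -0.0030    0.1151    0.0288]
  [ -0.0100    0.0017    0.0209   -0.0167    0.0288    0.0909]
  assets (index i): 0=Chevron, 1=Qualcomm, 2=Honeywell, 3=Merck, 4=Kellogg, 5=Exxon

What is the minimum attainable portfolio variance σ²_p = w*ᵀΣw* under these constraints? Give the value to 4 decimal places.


p=Σ⁻¹μ = [3.1352  2.0314  1.5056  1.6478  1.2346  0.8624]
q=Σ⁻¹𝟙 = [20.3555  17.1397  18.6297  21.0380  5.7280  10.6867]
a=μᵀp=1.321726  b=𝟙ᵀp=10.417110  c=𝟙ᵀq=93.577557  D=ac−b²=15.167730
λ₁=(c·0.140−b)/D = (93.577557·0.140−10.417110)/15.167730 = 0.176938
λ₂=(a−b·0.140)/D = (1.321726−10.417110·0.140)/15.167730 = -0.009011
w* = 0.176938·p + -0.009011·q:
  w_0 = 0.176938·3.1352 + -0.009011·20.3555 = 0.3713  (Chevron)
  w_1 = 0.176938·2.0314 + -0.009011·17.1397 = 0.2050  (Qualcomm)
  w_2 = 0.176938·1.5056 + -0.009011·18.6297 = 0.0985  (Honeywell)
  w_3 = 0.176938·1.6478 + -0.009011·21.0380 = 0.1020  (Merck)
  w_4 = 0.176938·1.2346 + -0.009011·5.7280 = 0.1668  (Kellogg)
  w_5 = 0.176938·0.8624 + -0.009011·10.6867 = 0.0563  (Exxon)
Σw_i=1.0000  μᵀw=0.1400
σ²=wᵀΣw=λ₁·μ_p+λ₂ = 0.176938·0.140 + -0.009011 = 0.015761 ≈ 0.0158

0.0158


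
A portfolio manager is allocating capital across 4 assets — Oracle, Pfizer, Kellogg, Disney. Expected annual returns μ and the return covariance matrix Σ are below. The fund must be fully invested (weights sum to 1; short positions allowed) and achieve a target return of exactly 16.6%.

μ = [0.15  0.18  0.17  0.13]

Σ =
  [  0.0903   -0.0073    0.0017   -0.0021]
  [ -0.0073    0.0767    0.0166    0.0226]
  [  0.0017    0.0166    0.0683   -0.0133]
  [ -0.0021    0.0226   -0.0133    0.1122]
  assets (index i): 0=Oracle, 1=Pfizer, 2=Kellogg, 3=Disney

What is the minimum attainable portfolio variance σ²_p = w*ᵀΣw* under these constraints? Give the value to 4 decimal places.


p=Σ⁻¹μ = [1.7823  1.7010  2.2485  1.1159]
q=Σ⁻¹𝟙 = [11.7018  8.4228  14.0757  9.1036]
a=μᵀp=1.100837  b=𝟙ᵀp=6.847702  c=𝟙ᵀq=43.303859  D=ac−b²=0.779467
λ₁=(c·0.166−b)/D = (43.303859·0.166−6.847702)/0.779467 = 0.437143
λ₂=(a−b·0.166)/D = (1.100837−6.847702·0.166)/0.779467 = -0.046033
w* = 0.437143·p + -0.046033·q:
  w_0 = 0.437143·1.7823 + -0.046033·11.7018 = 0.2404  (Oracle)
  w_1 = 0.437143·1.7010 + -0.046033·8.4228 = 0.3558  (Pfizer)
  w_2 = 0.437143·2.2485 + -0.046033·14.0757 = 0.3350  (Kellogg)
  w_3 = 0.437143·1.1159 + -0.046033·9.1036 = 0.0687  (Disney)
Σw_i=1.0000  μᵀw=0.1660
σ²=wᵀΣw=λ₁·μ_p+λ₂ = 0.437143·0.166 + -0.046033 = 0.026532 ≈ 0.0265

0.0265


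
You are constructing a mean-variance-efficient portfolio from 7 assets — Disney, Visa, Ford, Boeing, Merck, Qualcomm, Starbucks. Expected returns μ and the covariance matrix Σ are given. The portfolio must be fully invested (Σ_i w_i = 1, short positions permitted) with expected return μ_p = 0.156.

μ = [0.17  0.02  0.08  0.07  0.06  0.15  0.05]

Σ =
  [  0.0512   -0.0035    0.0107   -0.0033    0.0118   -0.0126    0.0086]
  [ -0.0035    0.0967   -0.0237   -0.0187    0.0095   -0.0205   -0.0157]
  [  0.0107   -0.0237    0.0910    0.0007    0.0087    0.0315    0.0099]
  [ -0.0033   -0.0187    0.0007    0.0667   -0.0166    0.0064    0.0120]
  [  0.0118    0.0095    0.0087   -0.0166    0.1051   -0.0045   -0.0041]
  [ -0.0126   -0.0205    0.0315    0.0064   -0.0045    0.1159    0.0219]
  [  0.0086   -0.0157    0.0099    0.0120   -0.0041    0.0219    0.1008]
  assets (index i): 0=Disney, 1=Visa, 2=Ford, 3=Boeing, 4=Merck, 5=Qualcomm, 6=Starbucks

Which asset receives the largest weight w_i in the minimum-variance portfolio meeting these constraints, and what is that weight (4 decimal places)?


Disney (0.6358)

x=Σ⁻¹μ = [3.9003  0.9524  0.0059  1.4626  0.3474  1.8659  -0.2543]
y=Σ⁻¹𝟙 = [19.8201  19.5556  8.6512  21.5293  8.8669  9.8984  6.0729]
a=μᵀx=1.072958  b=𝟙ᵀx=8.280094  c=𝟙ᵀy=94.394428  D=ac−b²=32.721319
λ₁=(c·0.156−b)/D = (94.394428·0.156−8.280094)/32.721319 = 0.196980
λ₂=(a−b·0.156)/D = (1.072958−8.280094·0.156)/32.721319 = -0.006685
w* = 0.196980·x + -0.006685·y:
  w_0 = 0.196980·3.9003 + -0.006685·19.8201 = 0.6358  (Disney)
  w_1 = 0.196980·0.9524 + -0.006685·19.5556 = 0.0569  (Visa)
  w_2 = 0.196980·0.0059 + -0.006685·8.6512 = -0.0567  (Ford)
  w_3 = 0.196980·1.4626 + -0.006685·21.5293 = 0.1442  (Boeing)
  w_4 = 0.196980·0.3474 + -0.006685·8.8669 = 0.0092  (Merck)
  w_5 = 0.196980·1.8659 + -0.006685·9.8984 = 0.3014  (Qualcomm)
  w_6 = 0.196980·-0.2543 + -0.006685·6.0729 = -0.0907  (Starbucks)
Σw_i=1.0000  μᵀw=0.1560
σ²=wᵀΣw=λ₁·μ_p+λ₂ = 0.196980·0.156 + -0.006685 = 0.024044 ≈ 0.0240


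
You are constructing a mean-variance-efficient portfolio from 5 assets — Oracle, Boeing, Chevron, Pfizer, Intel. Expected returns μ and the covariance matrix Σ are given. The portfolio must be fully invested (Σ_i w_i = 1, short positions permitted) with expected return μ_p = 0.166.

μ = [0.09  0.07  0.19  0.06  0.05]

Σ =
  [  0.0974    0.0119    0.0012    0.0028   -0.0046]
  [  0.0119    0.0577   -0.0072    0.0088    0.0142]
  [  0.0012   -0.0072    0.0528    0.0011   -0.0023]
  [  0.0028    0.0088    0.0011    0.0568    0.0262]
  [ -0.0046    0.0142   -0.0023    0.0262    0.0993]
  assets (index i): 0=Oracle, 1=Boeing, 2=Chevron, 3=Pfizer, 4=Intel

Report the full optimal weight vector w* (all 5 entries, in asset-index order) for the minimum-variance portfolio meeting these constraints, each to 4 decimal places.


0.0772  0.1647  0.7838  -0.0119  -0.0137

g=Σ⁻¹μ = [0.7039  1.3798  3.7694  0.6129  0.2644]
h=Σ⁻¹𝟙 = [8.0961  15.0591  20.8075  11.8676  5.6428]
a=μᵀg=0.926115  b=𝟙ᵀg=6.730395  c=𝟙ᵀh=61.473003  D=ac−b²=11.632861
λ₁=(c·0.166−b)/D = (61.473003·0.166−6.730395)/11.632861 = 0.298647
λ₂=(a−b·0.166)/D = (0.926115−6.730395·0.166)/11.632861 = -0.016430
w* = 0.298647·g + -0.016430·h:
  w_0 = 0.298647·0.7039 + -0.016430·8.0961 = 0.0772  (Oracle)
  w_1 = 0.298647·1.3798 + -0.016430·15.0591 = 0.1647  (Boeing)
  w_2 = 0.298647·3.7694 + -0.016430·20.8075 = 0.7838  (Chevron)
  w_3 = 0.298647·0.6129 + -0.016430·11.8676 = -0.0119  (Pfizer)
  w_4 = 0.298647·0.2644 + -0.016430·5.6428 = -0.0137  (Intel)
Σw_i=1.0000  μᵀw=0.1660
σ²=wᵀΣw=λ₁·μ_p+λ₂ = 0.298647·0.166 + -0.016430 = 0.033145 ≈ 0.0331


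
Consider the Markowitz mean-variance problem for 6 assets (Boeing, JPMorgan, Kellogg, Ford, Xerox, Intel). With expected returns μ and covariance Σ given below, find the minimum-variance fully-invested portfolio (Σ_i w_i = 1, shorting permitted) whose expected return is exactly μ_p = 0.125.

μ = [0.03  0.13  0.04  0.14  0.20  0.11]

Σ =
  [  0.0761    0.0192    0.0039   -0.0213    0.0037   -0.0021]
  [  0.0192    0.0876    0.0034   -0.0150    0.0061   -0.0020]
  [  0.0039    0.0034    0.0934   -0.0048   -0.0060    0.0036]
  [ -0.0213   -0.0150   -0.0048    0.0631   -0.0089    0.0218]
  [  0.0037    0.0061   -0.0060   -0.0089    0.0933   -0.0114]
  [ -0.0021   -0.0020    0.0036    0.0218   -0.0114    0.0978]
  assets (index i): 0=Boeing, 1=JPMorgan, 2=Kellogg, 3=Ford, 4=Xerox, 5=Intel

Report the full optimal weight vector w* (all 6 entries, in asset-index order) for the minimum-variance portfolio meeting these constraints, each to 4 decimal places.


u=Σ⁻¹μ = [0.6750  1.6687  0.6177  2.9654  2.4247  0.7723]
v=Σ⁻¹𝟙 = [16.1815  10.8254  11.4900  24.3852  13.2251  6.4768]
a=μᵀu=1.246933  b=𝟙ᵀu=9.123750  c=𝟙ᵀv=82.584125  D=ac−b²=19.734027
λ₁=(c·0.125−b)/D = (82.584125·0.125−9.123750)/19.734027 = 0.060771
λ₂=(a−b·0.125)/D = (1.246933−9.123750·0.125)/19.734027 = 0.005395
w* = 0.060771·u + 0.005395·v:
  w_0 = 0.060771·0.6750 + 0.005395·16.1815 = 0.1283  (Boeing)
  w_1 = 0.060771·1.6687 + 0.005395·10.8254 = 0.1598  (JPMorgan)
  w_2 = 0.060771·0.6177 + 0.005395·11.4900 = 0.0995  (Kellogg)
  w_3 = 0.060771·2.9654 + 0.005395·24.3852 = 0.3118  (Ford)
  w_4 = 0.060771·2.4247 + 0.005395·13.2251 = 0.2187  (Xerox)
  w_5 = 0.060771·0.7723 + 0.005395·6.4768 = 0.0819  (Intel)
Σw_i=1.0000  μᵀw=0.1250
σ²=wᵀΣw=λ₁·μ_p+λ₂ = 0.060771·0.125 + 0.005395 = 0.012991 ≈ 0.0130

0.1283  0.1598  0.0995  0.3118  0.2187  0.0819


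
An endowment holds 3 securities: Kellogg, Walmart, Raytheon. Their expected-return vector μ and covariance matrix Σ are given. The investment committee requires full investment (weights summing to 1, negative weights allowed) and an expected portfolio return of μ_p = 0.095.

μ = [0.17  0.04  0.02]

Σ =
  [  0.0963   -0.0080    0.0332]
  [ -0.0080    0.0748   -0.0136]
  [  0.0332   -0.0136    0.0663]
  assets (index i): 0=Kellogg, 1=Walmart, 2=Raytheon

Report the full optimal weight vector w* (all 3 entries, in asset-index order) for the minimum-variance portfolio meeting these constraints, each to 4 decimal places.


0.4478  0.3917  0.1605

u=Σ⁻¹μ = [2.0176  0.6458  -0.5762]
v=Σ⁻¹𝟙 = [6.5175  16.8432  15.2743]
a=μᵀu=0.357302  b=𝟙ᵀu=2.087195  c=𝟙ᵀv=38.635015  D=ac−b²=9.447964
λ₁=(c·0.095−b)/D = (38.635015·0.095−2.087195)/9.447964 = 0.167563
λ₂=(a−b·0.095)/D = (0.357302−2.087195·0.095)/9.447964 = 0.016831
w* = 0.167563·u + 0.016831·v:
  w_0 = 0.167563·2.0176 + 0.016831·6.5175 = 0.4478  (Kellogg)
  w_1 = 0.167563·0.6458 + 0.016831·16.8432 = 0.3917  (Walmart)
  w_2 = 0.167563·-0.5762 + 0.016831·15.2743 = 0.1605  (Raytheon)
Σw_i=1.0000  μᵀw=0.0950
σ²=wᵀΣw=λ₁·μ_p+λ₂ = 0.167563·0.095 + 0.016831 = 0.032749 ≈ 0.0327


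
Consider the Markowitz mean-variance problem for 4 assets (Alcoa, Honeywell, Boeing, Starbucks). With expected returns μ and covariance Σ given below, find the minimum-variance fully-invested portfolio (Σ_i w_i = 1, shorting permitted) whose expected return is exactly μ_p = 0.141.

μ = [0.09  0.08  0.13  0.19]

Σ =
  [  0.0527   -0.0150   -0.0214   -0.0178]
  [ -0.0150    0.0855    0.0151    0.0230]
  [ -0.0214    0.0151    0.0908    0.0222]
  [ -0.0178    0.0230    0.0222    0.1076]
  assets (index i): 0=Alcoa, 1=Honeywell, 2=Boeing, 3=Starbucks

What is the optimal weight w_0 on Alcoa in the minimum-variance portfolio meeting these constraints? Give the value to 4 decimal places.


0.3819

p=Σ⁻¹μ = [3.1804  0.7224  1.6203  1.8032]
q=Σ⁻¹𝟙 = [31.2276  12.2768  14.1516  8.9156]
a=μᵀp=0.897275  b=𝟙ᵀp=7.326298  c=𝟙ᵀq=66.571575  D=ac−b²=6.058361
λ₁=(c·0.141−b)/D = (66.571575·0.141−7.326298)/6.058361 = 0.340074
λ₂=(a−b·0.141)/D = (0.897275−7.326298·0.141)/6.058361 = -0.022404
w* = 0.340074·p + -0.022404·q:
  w_0 = 0.340074·3.1804 + -0.022404·31.2276 = 0.3819  (Alcoa)
  w_1 = 0.340074·0.7224 + -0.022404·12.2768 = -0.0294  (Honeywell)
  w_2 = 0.340074·1.6203 + -0.022404·14.1516 = 0.2340  (Boeing)
  w_3 = 0.340074·1.8032 + -0.022404·8.9156 = 0.4135  (Starbucks)
Σw_i=1.0000  μᵀw=0.1410
σ²=wᵀΣw=λ₁·μ_p+λ₂ = 0.340074·0.141 + -0.022404 = 0.025546 ≈ 0.0255


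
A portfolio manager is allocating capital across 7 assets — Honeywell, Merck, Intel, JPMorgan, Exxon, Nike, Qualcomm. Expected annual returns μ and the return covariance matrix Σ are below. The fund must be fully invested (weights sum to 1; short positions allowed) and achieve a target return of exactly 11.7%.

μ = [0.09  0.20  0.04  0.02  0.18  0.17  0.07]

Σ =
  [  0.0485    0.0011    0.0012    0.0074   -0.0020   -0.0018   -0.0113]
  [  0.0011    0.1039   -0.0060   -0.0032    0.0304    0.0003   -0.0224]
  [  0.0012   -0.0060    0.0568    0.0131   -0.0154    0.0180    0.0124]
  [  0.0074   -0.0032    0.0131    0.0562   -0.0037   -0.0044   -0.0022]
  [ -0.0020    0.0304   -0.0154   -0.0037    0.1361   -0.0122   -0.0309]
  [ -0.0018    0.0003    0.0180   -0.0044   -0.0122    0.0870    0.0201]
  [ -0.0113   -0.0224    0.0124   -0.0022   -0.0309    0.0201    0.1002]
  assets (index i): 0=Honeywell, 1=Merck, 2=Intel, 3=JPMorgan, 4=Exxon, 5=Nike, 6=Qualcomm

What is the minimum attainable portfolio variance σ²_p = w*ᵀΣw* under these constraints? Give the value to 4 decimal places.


u=Σ⁻¹μ = [2.2053  1.7952  0.2642  0.4030  1.4804  1.8405  1.4121]
v=Σ⁻¹𝟙 = [22.2365  10.5422  11.9504  14.6757  11.3329  8.1865  15.5405]
a=μᵀu=1.254360  b=𝟙ᵀu=9.400718  c=𝟙ᵀv=94.464748  D=ac−b²=30.119281
λ₁=(c·0.117−b)/D = (94.464748·0.117−9.400718)/30.119281 = 0.054837
λ₂=(a−b·0.117)/D = (1.254360−9.400718·0.117)/30.119281 = 0.005129
w* = 0.054837·u + 0.005129·v:
  w_0 = 0.054837·2.2053 + 0.005129·22.2365 = 0.2350  (Honeywell)
  w_1 = 0.054837·1.7952 + 0.005129·10.5422 = 0.1525  (Merck)
  w_2 = 0.054837·0.2642 + 0.005129·11.9504 = 0.0758  (Intel)
  w_3 = 0.054837·0.4030 + 0.005129·14.6757 = 0.0974  (JPMorgan)
  w_4 = 0.054837·1.4804 + 0.005129·11.3329 = 0.1393  (Exxon)
  w_5 = 0.054837·1.8405 + 0.005129·8.1865 = 0.1429  (Nike)
  w_6 = 0.054837·1.4121 + 0.005129·15.5405 = 0.1571  (Qualcomm)
Σw_i=1.0000  μᵀw=0.1170
σ²=wᵀΣw=λ₁·μ_p+λ₂ = 0.054837·0.117 + 0.005129 = 0.011545 ≈ 0.0115

0.0115


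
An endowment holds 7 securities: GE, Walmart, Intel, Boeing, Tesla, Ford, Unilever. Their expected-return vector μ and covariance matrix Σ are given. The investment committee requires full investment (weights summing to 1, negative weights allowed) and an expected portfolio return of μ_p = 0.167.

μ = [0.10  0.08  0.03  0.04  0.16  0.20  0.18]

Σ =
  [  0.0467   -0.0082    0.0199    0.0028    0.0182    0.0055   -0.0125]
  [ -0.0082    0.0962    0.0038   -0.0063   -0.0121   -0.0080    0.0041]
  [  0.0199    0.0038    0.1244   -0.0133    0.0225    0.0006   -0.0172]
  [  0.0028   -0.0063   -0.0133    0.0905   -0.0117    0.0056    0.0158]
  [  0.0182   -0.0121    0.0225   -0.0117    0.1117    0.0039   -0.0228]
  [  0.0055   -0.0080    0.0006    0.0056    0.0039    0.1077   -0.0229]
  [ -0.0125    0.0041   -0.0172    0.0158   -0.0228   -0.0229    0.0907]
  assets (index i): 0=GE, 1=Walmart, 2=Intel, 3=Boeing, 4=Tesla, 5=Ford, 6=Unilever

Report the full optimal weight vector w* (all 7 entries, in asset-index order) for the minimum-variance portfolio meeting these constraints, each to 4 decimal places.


0.1998  0.1038  -0.0331  -0.0489  0.1814  0.2590  0.3379

x=Σ⁻¹μ = [2.2914  1.3169  -0.0488  -0.0447  1.7974  2.4807  3.3175]
y=Σ⁻¹𝟙 = [20.1769  14.0452  6.0266  9.6612  10.2951  12.2847  18.3207]
a=μᵀx=1.712121  b=𝟙ᵀx=11.110435  c=𝟙ᵀy=90.810364  D=ac−b²=32.036593
λ₁=(c·0.167−b)/D = (90.810364·0.167−11.110435)/32.036593 = 0.126571
λ₂=(a−b·0.167)/D = (1.712121−11.110435·0.167)/32.036593 = -0.004474
w* = 0.126571·x + -0.004474·y:
  w_0 = 0.126571·2.2914 + -0.004474·20.1769 = 0.1998  (GE)
  w_1 = 0.126571·1.3169 + -0.004474·14.0452 = 0.1038  (Walmart)
  w_2 = 0.126571·-0.0488 + -0.004474·6.0266 = -0.0331  (Intel)
  w_3 = 0.126571·-0.0447 + -0.004474·9.6612 = -0.0489  (Boeing)
  w_4 = 0.126571·1.7974 + -0.004474·10.2951 = 0.1814  (Tesla)
  w_5 = 0.126571·2.4807 + -0.004474·12.2847 = 0.2590  (Ford)
  w_6 = 0.126571·3.3175 + -0.004474·18.3207 = 0.3379  (Unilever)
Σw_i=1.0000  μᵀw=0.1670
σ²=wᵀΣw=λ₁·μ_p+λ₂ = 0.126571·0.167 + -0.004474 = 0.016664 ≈ 0.0167


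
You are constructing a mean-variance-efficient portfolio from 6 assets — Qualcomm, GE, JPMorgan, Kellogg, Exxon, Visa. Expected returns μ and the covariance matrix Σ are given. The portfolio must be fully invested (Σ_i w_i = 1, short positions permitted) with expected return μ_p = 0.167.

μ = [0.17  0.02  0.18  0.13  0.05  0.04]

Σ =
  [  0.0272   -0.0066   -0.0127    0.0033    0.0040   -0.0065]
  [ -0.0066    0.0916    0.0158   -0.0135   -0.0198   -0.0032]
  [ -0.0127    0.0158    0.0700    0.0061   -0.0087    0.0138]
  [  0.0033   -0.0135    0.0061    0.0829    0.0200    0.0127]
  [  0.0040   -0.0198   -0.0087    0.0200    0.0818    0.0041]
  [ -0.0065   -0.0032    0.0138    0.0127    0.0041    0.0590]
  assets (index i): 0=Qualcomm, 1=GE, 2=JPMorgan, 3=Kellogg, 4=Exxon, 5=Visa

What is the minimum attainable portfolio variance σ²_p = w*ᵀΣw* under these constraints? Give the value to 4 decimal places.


0.0126

x=Σ⁻¹μ = [8.0785  0.3827  3.8451  0.8349  0.4898  0.4756]
y=Σ⁻¹𝟙 = [50.3022  15.7729  17.6454  5.5113  13.2546  17.1117]
a=μᵀx=2.225170  b=𝟙ᵀx=14.106671  c=𝟙ᵀy=119.598134  D=ac−b²=67.127958
λ₁=(c·0.167−b)/D = (119.598134·0.167−14.106671)/67.127958 = 0.087389
λ₂=(a−b·0.167)/D = (2.225170−14.106671·0.167)/67.127958 = -0.001946
w* = 0.087389·x + -0.001946·y:
  w_0 = 0.087389·8.0785 + -0.001946·50.3022 = 0.6081  (Qualcomm)
  w_1 = 0.087389·0.3827 + -0.001946·15.7729 = 0.0027  (GE)
  w_2 = 0.087389·3.8451 + -0.001946·17.6454 = 0.3017  (JPMorgan)
  w_3 = 0.087389·0.8349 + -0.001946·5.5113 = 0.0622  (Kellogg)
  w_4 = 0.087389·0.4898 + -0.001946·13.2546 = 0.0170  (Exxon)
  w_5 = 0.087389·0.4756 + -0.001946·17.1117 = 0.0083  (Visa)
Σw_i=1.0000  μᵀw=0.1670
σ²=wᵀΣw=λ₁·μ_p+λ₂ = 0.087389·0.167 + -0.001946 = 0.012648 ≈ 0.0126


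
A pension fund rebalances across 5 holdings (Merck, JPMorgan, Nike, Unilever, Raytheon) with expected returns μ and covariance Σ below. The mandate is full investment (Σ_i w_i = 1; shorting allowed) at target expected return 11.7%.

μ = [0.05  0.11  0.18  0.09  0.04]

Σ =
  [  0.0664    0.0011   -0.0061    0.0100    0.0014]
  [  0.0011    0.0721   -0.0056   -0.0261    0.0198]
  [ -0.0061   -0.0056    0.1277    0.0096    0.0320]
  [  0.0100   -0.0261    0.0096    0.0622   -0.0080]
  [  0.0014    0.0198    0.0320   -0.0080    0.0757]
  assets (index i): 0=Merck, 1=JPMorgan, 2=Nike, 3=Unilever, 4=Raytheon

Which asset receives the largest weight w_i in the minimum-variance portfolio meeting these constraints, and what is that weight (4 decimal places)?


p=Σ⁻¹μ = [0.5435  2.5636  1.5324  2.1248  -0.5754]
q=Σ⁻¹𝟙 = [11.6382  20.2741  5.6220  22.8398  7.7291]
a=μᵀp=0.753207  b=𝟙ᵀp=6.188772  c=𝟙ᵀq=68.103186  D=ac−b²=12.994922
λ₁=(c·0.117−b)/D = (68.103186·0.117−6.188772)/12.994922 = 0.136923
λ₂=(a−b·0.117)/D = (0.753207−6.188772·0.117)/12.994922 = 0.002241
w* = 0.136923·p + 0.002241·q:
  w_0 = 0.136923·0.5435 + 0.002241·11.6382 = 0.1005  (Merck)
  w_1 = 0.136923·2.5636 + 0.002241·20.2741 = 0.3964  (JPMorgan)
  w_2 = 0.136923·1.5324 + 0.002241·5.6220 = 0.2224  (Nike)
  w_3 = 0.136923·2.1248 + 0.002241·22.8398 = 0.3421  (Unilever)
  w_4 = 0.136923·-0.5754 + 0.002241·7.7291 = -0.0615  (Raytheon)
Σw_i=1.0000  μᵀw=0.1170
σ²=wᵀΣw=λ₁·μ_p+λ₂ = 0.136923·0.117 + 0.002241 = 0.018261 ≈ 0.0183

JPMorgan (0.3964)


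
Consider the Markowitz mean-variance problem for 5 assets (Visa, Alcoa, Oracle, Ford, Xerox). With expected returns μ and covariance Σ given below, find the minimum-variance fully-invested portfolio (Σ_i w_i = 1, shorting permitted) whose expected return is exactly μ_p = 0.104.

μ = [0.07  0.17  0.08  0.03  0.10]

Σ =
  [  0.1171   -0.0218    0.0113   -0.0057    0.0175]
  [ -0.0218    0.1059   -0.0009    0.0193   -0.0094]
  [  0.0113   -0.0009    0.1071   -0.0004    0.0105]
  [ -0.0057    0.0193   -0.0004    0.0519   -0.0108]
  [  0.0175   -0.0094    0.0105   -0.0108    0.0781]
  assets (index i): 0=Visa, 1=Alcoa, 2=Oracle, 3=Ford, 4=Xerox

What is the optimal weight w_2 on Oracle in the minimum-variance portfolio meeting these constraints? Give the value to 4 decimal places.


g=Σ⁻¹μ = [0.7008  1.8240  0.5616  0.2520  1.3023]
h=Σ⁻¹𝟙 = [8.3954  8.8414  7.2513  19.8198  13.7529]
a=μᵀg=0.541850  b=𝟙ᵀg=4.640700  c=𝟙ᵀh=58.060767  D=ac−b²=9.924120
λ₁=(c·0.104−b)/D = (58.060767·0.104−4.640700)/9.924120 = 0.140831
λ₂=(a−b·0.104)/D = (0.541850−4.640700·0.104)/9.924120 = 0.005967
w* = 0.140831·g + 0.005967·h:
  w_0 = 0.140831·0.7008 + 0.005967·8.3954 = 0.1488  (Visa)
  w_1 = 0.140831·1.8240 + 0.005967·8.8414 = 0.3096  (Alcoa)
  w_2 = 0.140831·0.5616 + 0.005967·7.2513 = 0.1224  (Oracle)
  w_3 = 0.140831·0.2520 + 0.005967·19.8198 = 0.1538  (Ford)
  w_4 = 0.140831·1.3023 + 0.005967·13.7529 = 0.2655  (Xerox)
Σw_i=1.0000  μᵀw=0.1040
σ²=wᵀΣw=λ₁·μ_p+λ₂ = 0.140831·0.104 + 0.005967 = 0.020613 ≈ 0.0206

0.1224


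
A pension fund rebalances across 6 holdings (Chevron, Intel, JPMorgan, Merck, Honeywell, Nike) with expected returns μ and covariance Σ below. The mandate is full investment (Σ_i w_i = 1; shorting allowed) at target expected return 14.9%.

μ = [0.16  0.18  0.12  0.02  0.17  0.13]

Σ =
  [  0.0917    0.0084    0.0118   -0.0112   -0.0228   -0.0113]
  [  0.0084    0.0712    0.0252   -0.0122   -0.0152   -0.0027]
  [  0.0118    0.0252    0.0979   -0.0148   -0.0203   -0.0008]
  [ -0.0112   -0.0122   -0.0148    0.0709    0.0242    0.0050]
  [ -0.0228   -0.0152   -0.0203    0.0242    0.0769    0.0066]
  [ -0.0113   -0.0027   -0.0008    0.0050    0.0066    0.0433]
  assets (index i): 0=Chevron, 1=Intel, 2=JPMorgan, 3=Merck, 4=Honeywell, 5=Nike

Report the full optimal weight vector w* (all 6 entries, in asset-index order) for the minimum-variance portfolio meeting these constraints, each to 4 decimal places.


u=Σ⁻¹μ = [2.6524  2.7480  0.9465  -0.0677  3.5235  3.3541]
v=Σ⁻¹𝟙 = [17.2242  15.4713  10.0584  13.9435  17.3343  24.4880]
a=μᵀu=2.066283  b=𝟙ᵀu=13.156835  c=𝟙ᵀv=98.519591  D=ac−b²=30.467019
λ₁=(c·0.149−b)/D = (98.519591·0.149−13.156835)/30.467019 = 0.049975
λ₂=(a−b·0.149)/D = (2.066283−13.156835·0.149)/30.467019 = 0.003476
w* = 0.049975·u + 0.003476·v:
  w_0 = 0.049975·2.6524 + 0.003476·17.2242 = 0.1924  (Chevron)
  w_1 = 0.049975·2.7480 + 0.003476·15.4713 = 0.1911  (Intel)
  w_2 = 0.049975·0.9465 + 0.003476·10.0584 = 0.0823  (JPMorgan)
  w_3 = 0.049975·-0.0677 + 0.003476·13.9435 = 0.0451  (Merck)
  w_4 = 0.049975·3.5235 + 0.003476·17.3343 = 0.2363  (Honeywell)
  w_5 = 0.049975·3.3541 + 0.003476·24.4880 = 0.2527  (Nike)
Σw_i=1.0000  μᵀw=0.1490
σ²=wᵀΣw=λ₁·μ_p+λ₂ = 0.049975·0.149 + 0.003476 = 0.010923 ≈ 0.0109

0.1924  0.1911  0.0823  0.0451  0.2363  0.2527


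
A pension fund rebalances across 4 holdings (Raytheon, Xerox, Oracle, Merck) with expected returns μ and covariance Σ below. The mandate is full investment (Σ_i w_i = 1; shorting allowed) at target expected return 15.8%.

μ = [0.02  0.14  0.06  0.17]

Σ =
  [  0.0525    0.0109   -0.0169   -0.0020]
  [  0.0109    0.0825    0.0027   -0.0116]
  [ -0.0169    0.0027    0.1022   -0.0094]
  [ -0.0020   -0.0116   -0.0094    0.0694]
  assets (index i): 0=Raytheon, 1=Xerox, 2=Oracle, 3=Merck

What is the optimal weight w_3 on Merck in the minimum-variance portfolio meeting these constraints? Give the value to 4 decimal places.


0.5666

x=Σ⁻¹μ = [0.3464  2.0331  0.8588  2.9157]
y=Σ⁻¹𝟙 = [22.2071  11.3664  14.9012  18.9674]
a=μᵀx=0.838754  b=𝟙ᵀx=6.153970  c=𝟙ᵀy=67.442094  D=ac−b²=18.696000
λ₁=(c·0.158−b)/D = (67.442094·0.158−6.153970)/18.696000 = 0.240794
λ₂=(a−b·0.158)/D = (0.838754−6.153970·0.158)/18.696000 = -0.007144
w* = 0.240794·x + -0.007144·y:
  w_0 = 0.240794·0.3464 + -0.007144·22.2071 = -0.0753  (Raytheon)
  w_1 = 0.240794·2.0331 + -0.007144·11.3664 = 0.4083  (Xerox)
  w_2 = 0.240794·0.8588 + -0.007144·14.9012 = 0.1003  (Oracle)
  w_3 = 0.240794·2.9157 + -0.007144·18.9674 = 0.5666  (Merck)
Σw_i=1.0000  μᵀw=0.1580
σ²=wᵀΣw=λ₁·μ_p+λ₂ = 0.240794·0.158 + -0.007144 = 0.030901 ≈ 0.0309
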